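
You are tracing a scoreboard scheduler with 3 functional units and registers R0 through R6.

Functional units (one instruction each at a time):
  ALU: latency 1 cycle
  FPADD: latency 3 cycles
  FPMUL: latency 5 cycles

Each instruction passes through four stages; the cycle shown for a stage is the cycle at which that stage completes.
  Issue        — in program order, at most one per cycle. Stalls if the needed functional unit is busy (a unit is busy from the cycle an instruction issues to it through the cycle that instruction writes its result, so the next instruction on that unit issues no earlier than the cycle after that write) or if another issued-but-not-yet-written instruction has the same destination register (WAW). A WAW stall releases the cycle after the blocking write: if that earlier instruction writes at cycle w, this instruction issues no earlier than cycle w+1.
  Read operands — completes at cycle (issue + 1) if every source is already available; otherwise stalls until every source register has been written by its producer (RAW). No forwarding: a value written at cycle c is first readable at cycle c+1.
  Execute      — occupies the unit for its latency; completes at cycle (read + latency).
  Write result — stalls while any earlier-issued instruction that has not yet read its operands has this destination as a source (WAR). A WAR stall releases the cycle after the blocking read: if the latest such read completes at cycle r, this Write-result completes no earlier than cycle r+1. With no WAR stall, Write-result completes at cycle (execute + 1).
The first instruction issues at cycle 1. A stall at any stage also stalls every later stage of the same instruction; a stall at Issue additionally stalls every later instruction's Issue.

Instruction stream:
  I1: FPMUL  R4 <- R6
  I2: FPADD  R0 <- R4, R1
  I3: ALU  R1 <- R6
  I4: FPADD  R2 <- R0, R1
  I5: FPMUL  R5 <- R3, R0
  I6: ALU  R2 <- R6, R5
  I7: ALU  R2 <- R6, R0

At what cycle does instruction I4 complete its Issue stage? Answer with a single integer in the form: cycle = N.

cycle = 14

t=1  I1 issues→FPMUL
t=2  I1 reads | I2 issues→FPADD
t=3  I3 issues→ALU
t=4  I3 reads
t=5  I3 exec-done
t=7  I1 exec-done
t=8  I1 writes R4
t=9  I2 reads
t=10  I3 writes R1
t=12  I2 exec-done
t=13  I2 writes R0
t=14  I4 issues→FPADD
t=15  I4 reads | I5 issues→FPMUL
t=16  I5 reads
t=18  I4 exec-done
t=19  I4 writes R2
t=20  I6 issues→ALU
t=21  I5 exec-done
t=22  I5 writes R5
t=23  I6 reads
t=24  I6 exec-done
t=25  I6 writes R2
t=26  I7 issues→ALU
t=27  I7 reads
t=28  I7 exec-done
t=29  I7 writes R2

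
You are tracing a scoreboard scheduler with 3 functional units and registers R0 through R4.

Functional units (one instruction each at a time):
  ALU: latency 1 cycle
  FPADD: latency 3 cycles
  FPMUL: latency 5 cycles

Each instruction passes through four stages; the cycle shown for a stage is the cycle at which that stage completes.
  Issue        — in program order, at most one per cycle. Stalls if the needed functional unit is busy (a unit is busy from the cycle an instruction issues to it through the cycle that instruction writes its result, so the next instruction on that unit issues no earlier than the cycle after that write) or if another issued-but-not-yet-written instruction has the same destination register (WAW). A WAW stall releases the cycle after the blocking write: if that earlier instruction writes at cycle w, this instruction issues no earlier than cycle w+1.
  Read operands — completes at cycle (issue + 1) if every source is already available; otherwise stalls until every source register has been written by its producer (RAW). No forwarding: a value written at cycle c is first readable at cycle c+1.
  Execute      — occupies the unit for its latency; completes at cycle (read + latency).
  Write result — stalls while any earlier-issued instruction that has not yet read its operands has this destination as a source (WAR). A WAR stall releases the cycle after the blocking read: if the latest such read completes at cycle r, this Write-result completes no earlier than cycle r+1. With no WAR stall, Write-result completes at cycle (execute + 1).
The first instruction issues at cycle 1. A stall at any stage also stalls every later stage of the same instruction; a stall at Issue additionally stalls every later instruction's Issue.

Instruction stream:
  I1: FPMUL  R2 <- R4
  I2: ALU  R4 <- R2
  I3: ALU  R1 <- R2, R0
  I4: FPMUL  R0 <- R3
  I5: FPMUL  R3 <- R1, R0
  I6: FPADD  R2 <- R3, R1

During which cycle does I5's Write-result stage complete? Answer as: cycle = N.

c1: I1 dispatched to FPMUL
c2: I1 operands ready; I2 dispatched to ALU
c7: I1 complete
c8: R2←I1
c9: I2 operands ready
c10: I2 complete
c11: R4←I2
c12: I3 dispatched to ALU
c13: I3 operands ready; I4 dispatched to FPMUL
c14: I3 complete; I4 operands ready
c15: R1←I3
c19: I4 complete
c20: R0←I4
c21: I5 dispatched to FPMUL
c22: I5 operands ready; I6 dispatched to FPADD
c27: I5 complete
c28: R3←I5
c29: I6 operands ready
c32: I6 complete
c33: R2←I6

cycle = 28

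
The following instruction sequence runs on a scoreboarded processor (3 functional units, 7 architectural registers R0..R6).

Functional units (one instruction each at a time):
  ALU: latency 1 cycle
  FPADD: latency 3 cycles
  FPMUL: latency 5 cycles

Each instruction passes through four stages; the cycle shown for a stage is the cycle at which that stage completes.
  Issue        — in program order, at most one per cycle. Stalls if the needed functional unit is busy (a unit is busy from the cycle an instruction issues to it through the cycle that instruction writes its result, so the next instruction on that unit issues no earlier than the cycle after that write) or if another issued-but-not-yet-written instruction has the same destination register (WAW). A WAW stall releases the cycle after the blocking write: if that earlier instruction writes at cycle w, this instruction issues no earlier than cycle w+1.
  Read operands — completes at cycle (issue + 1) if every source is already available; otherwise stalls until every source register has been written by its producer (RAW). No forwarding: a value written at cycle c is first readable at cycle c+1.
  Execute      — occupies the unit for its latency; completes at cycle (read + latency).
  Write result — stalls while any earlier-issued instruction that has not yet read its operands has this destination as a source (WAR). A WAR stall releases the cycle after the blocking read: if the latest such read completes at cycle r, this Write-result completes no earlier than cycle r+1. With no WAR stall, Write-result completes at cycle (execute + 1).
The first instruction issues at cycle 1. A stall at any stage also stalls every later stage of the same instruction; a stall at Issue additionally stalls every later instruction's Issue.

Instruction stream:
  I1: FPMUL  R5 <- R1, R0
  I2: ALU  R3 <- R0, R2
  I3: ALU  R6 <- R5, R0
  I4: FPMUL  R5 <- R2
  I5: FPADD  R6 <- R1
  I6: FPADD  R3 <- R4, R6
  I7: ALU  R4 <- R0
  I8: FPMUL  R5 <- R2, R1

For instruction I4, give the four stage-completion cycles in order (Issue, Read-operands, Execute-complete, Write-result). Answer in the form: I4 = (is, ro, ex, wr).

I4 = (9, 10, 15, 16)

[1] I1→FPMUL
[2] I1 RO | I2→ALU
[3] I2 RO
[4] I2 EX
[5] I2 WR R3
[6] I3→ALU
[7] I1 EX
[8] I1 WR R5
[9] I3 RO | I4→FPMUL
[10] I3 EX | I4 RO
[11] I3 WR R6
[12] I5→FPADD
[13] I5 RO
[15] I4 EX
[16] I4 WR R5 | I5 EX
[17] I5 WR R6
[18] I6→FPADD
[19] I6 RO | I7→ALU
[20] I7 RO | I8→FPMUL
[21] I7 EX | I8 RO
[22] I6 EX | I7 WR R4
[23] I6 WR R3
[26] I8 EX
[27] I8 WR R5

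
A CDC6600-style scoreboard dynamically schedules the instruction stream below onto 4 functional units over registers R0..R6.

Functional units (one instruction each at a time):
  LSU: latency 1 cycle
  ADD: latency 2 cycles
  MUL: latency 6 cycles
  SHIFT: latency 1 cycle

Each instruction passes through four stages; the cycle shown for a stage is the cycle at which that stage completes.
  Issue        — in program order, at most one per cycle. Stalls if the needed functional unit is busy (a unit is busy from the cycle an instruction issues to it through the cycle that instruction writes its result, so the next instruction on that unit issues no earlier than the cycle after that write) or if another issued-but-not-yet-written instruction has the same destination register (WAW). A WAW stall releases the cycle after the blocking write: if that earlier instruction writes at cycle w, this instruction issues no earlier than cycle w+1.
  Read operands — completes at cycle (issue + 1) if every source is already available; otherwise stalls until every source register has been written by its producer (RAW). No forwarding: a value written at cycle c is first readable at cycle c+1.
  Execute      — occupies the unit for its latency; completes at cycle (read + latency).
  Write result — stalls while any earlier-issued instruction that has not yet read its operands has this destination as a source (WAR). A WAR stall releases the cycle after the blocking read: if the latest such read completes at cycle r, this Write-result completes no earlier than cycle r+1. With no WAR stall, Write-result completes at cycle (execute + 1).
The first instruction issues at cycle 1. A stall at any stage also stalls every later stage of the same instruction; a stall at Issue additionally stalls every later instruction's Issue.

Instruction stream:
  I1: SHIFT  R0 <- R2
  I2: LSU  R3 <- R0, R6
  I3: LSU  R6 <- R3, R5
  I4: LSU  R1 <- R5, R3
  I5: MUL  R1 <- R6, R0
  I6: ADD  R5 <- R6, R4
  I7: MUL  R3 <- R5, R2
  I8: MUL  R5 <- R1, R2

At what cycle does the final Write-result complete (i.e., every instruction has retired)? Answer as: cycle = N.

c1: I1 issues→SHIFT
c2: I1 reads | I2 issues→LSU
c3: I1 exec-done
c4: I1 writes R0
c5: I2 reads
c6: I2 exec-done
c7: I2 writes R3
c8: I3 issues→LSU
c9: I3 reads
c10: I3 exec-done
c11: I3 writes R6
c12: I4 issues→LSU
c13: I4 reads
c14: I4 exec-done
c15: I4 writes R1
c16: I5 issues→MUL
c17: I5 reads | I6 issues→ADD
c18: I6 reads
c20: I6 exec-done
c21: I6 writes R5
c23: I5 exec-done
c24: I5 writes R1
c25: I7 issues→MUL
c26: I7 reads
c32: I7 exec-done
c33: I7 writes R3
c34: I8 issues→MUL
c35: I8 reads
c41: I8 exec-done
c42: I8 writes R5

cycle = 42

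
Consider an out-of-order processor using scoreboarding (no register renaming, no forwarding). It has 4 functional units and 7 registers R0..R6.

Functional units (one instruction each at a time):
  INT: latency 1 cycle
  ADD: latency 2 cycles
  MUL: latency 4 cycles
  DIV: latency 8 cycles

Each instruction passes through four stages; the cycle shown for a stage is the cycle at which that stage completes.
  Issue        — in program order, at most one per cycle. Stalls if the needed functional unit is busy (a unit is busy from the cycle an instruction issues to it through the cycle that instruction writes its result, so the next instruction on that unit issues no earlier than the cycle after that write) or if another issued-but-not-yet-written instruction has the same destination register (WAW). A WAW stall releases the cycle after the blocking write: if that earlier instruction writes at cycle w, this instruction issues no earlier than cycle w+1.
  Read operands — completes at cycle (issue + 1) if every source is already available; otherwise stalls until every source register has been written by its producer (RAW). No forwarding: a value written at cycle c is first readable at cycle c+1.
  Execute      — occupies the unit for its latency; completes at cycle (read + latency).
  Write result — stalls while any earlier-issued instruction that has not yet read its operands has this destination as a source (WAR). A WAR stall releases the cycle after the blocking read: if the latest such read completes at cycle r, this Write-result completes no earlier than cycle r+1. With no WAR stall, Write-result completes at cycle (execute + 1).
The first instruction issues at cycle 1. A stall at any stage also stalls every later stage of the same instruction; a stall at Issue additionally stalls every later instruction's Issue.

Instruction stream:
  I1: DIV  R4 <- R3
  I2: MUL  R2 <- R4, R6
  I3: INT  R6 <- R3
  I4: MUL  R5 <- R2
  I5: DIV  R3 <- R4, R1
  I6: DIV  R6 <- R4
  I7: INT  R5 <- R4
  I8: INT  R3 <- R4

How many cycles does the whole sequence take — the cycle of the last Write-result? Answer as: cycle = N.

cycle = 40

[I1] 1/2/10/11
[I2] 2/12/16/17  (RAW R4: wait I1 write@11)
[I3] 3/4/5/13  (WAR R6: wait I2 read@12)
[I4] 18/19/23/24  (struct: MUL busy until I2 writes@17)
[I5] 19/20/28/29
[I6] 30/31/39/40  (struct: DIV busy until I5 writes@29)
[I7] 31/32/33/34
[I8] 35/36/37/38  (struct: INT busy until I7 writes@34)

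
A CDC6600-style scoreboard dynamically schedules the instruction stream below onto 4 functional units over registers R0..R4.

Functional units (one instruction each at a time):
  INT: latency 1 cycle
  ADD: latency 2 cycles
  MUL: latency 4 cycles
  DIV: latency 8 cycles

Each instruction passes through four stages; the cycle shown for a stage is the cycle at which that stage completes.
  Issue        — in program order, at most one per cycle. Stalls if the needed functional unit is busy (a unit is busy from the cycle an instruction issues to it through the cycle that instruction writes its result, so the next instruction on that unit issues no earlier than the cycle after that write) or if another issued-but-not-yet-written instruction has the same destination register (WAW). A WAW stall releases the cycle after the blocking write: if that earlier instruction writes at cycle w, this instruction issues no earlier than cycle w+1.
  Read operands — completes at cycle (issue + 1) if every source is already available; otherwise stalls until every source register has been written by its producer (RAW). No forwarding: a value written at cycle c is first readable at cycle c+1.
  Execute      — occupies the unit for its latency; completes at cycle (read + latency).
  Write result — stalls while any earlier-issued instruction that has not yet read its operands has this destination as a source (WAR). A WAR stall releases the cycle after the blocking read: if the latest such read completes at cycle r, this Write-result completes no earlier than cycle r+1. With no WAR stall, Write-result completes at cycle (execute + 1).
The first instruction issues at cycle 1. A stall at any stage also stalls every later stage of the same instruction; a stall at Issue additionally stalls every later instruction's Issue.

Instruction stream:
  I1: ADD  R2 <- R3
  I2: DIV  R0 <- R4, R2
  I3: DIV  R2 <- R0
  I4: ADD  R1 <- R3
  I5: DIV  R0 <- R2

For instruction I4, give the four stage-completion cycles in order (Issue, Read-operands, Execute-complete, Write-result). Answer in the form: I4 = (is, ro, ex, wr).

[I1] 1/2/4/5
[I2] 2/6/14/15  (RAW R2: wait I1 write@5)
[I3] 16/17/25/26  (struct: DIV busy until I2 writes@15)
[I4] 17/18/20/21
[I5] 27/28/36/37  (struct: DIV busy until I3 writes@26)

I4 = (17, 18, 20, 21)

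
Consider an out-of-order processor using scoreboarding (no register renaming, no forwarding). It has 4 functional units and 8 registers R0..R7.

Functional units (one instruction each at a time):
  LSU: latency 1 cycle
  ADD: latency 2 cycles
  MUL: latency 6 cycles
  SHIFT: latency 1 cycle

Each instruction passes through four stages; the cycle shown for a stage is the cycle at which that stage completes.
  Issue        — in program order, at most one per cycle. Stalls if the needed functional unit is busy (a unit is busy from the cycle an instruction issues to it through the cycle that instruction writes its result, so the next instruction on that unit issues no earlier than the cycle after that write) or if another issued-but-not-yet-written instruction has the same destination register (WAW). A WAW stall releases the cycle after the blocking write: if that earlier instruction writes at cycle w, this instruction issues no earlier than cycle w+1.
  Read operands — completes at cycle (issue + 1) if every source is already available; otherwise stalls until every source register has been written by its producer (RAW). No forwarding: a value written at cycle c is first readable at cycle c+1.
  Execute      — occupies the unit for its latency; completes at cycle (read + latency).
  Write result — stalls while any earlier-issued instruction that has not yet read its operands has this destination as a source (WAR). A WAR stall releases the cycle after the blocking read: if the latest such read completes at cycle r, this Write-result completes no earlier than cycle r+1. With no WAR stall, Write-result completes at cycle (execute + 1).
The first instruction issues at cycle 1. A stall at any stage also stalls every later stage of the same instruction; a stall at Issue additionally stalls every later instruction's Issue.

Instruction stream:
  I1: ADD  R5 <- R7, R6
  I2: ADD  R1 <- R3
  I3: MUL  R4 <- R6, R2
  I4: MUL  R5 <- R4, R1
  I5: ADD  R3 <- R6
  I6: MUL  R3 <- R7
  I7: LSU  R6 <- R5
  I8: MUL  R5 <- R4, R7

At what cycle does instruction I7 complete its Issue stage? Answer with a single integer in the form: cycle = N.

1) issue 1, read 2, done 4, write 5
2) issue 6, read 7, done 9, write 10  <struct: ADD busy until I1 writes@5>
3) issue 7, read 8, done 14, write 15
4) issue 16, read 17, done 23, write 24  <struct: MUL busy until I3 writes@15>
5) issue 17, read 18, done 20, write 21
6) issue 25, read 26, done 32, write 33  <struct: MUL busy until I4 writes@24>
7) issue 26, read 27, done 28, write 29
8) issue 34, read 35, done 41, write 42  <struct: MUL busy until I6 writes@33>

cycle = 26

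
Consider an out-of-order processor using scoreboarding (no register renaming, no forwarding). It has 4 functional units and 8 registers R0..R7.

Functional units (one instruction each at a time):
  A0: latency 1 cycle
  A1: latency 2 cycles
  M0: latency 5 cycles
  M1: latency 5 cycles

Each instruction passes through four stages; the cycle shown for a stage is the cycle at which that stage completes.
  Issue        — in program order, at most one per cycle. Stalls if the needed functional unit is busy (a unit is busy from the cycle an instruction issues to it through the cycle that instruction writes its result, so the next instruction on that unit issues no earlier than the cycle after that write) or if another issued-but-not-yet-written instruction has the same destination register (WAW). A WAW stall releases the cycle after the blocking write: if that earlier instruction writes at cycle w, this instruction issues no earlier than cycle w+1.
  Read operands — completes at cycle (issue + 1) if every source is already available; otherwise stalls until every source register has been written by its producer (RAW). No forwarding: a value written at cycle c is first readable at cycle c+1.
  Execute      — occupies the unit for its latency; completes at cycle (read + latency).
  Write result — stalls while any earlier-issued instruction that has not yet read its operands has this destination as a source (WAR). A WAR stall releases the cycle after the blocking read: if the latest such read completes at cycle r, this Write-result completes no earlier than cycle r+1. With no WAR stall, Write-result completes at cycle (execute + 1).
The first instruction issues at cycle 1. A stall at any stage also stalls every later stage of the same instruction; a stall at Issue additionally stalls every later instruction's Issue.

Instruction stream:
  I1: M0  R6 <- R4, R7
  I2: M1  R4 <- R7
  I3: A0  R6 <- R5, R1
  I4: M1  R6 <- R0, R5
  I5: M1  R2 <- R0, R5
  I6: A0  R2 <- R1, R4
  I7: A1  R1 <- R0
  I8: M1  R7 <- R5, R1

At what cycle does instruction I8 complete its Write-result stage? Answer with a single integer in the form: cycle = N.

cycle = 41

I1: IS=1 RO=2 EX=7 WR=8
I2: IS=2 RO=3 EX=8 WR=9
I3: IS=9 RO=10 EX=11 WR=12  [WAW R6: wait I1 write@8]
I4: IS=13 RO=14 EX=19 WR=20  [WAW R6: wait I3 write@12]
I5: IS=21 RO=22 EX=27 WR=28  [struct: M1 busy until I4 writes@20]
I6: IS=29 RO=30 EX=31 WR=32  [WAW R2: wait I5 write@28]
I7: IS=30 RO=31 EX=33 WR=34
I8: IS=31 RO=35 EX=40 WR=41  [RAW R1: wait I7 write@34]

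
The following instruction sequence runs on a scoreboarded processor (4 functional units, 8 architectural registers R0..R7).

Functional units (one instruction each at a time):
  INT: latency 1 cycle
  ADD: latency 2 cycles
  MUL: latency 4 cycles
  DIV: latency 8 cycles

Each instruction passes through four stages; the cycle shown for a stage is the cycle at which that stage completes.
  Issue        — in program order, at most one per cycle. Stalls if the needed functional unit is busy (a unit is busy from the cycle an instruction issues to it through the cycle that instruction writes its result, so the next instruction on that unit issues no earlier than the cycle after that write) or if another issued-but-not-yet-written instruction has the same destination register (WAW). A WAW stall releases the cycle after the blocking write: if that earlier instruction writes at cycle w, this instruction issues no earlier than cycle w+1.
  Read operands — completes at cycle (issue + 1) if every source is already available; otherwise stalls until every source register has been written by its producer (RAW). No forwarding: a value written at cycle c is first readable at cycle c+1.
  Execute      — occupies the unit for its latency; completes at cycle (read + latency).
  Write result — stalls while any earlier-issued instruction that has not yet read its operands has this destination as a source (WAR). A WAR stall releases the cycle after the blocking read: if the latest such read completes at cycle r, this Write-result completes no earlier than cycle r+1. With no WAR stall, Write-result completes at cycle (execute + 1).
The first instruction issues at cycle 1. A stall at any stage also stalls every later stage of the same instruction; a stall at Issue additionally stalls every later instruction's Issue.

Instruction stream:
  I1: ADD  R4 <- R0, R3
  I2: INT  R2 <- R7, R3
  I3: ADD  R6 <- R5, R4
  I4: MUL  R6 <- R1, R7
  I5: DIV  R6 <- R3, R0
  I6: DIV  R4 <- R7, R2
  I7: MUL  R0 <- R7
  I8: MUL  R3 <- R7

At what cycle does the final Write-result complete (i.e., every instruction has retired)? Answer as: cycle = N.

cycle = 43

c1: I1→ADD
c2: I1 RO; I2→INT
c3: I2 RO
c4: I1 EX; I2 EX
c5: I1 WR R4; I2 WR R2
c6: I3→ADD
c7: I3 RO
c9: I3 EX
c10: I3 WR R6
c11: I4→MUL
c12: I4 RO
c16: I4 EX
c17: I4 WR R6
c18: I5→DIV
c19: I5 RO
c27: I5 EX
c28: I5 WR R6
c29: I6→DIV
c30: I6 RO; I7→MUL
c31: I7 RO
c35: I7 EX
c36: I7 WR R0
c37: I8→MUL
c38: I6 EX; I8 RO
c39: I6 WR R4
c42: I8 EX
c43: I8 WR R3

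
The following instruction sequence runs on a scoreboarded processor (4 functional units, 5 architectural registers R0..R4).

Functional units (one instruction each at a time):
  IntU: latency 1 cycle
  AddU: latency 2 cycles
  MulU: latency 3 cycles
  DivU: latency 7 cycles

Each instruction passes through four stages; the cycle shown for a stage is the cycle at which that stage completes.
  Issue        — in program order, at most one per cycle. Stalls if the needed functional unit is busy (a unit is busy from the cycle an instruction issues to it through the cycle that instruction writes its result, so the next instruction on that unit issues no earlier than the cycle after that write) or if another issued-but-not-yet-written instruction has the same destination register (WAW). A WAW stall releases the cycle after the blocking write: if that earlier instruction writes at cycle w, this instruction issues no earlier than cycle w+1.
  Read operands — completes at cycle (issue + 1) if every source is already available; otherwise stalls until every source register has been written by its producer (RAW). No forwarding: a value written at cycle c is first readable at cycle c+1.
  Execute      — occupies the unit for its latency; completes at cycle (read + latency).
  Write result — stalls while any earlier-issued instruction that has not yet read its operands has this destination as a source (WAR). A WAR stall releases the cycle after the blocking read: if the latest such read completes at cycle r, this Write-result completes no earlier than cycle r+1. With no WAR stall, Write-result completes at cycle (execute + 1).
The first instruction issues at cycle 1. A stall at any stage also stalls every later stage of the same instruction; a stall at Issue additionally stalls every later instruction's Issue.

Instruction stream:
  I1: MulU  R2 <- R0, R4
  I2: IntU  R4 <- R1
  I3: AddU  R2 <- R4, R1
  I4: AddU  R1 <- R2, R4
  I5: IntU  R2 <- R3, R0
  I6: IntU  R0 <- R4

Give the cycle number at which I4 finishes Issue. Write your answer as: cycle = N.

[1] I1→MulU
[2] I1 RO; I2→IntU
[3] I2 RO
[4] I2 EX
[5] I1 EX; I2 WR R4
[6] I1 WR R2
[7] I3→AddU
[8] I3 RO
[10] I3 EX
[11] I3 WR R2
[12] I4→AddU
[13] I4 RO; I5→IntU
[14] I5 RO
[15] I4 EX; I5 EX
[16] I4 WR R1; I5 WR R2
[17] I6→IntU
[18] I6 RO
[19] I6 EX
[20] I6 WR R0

cycle = 12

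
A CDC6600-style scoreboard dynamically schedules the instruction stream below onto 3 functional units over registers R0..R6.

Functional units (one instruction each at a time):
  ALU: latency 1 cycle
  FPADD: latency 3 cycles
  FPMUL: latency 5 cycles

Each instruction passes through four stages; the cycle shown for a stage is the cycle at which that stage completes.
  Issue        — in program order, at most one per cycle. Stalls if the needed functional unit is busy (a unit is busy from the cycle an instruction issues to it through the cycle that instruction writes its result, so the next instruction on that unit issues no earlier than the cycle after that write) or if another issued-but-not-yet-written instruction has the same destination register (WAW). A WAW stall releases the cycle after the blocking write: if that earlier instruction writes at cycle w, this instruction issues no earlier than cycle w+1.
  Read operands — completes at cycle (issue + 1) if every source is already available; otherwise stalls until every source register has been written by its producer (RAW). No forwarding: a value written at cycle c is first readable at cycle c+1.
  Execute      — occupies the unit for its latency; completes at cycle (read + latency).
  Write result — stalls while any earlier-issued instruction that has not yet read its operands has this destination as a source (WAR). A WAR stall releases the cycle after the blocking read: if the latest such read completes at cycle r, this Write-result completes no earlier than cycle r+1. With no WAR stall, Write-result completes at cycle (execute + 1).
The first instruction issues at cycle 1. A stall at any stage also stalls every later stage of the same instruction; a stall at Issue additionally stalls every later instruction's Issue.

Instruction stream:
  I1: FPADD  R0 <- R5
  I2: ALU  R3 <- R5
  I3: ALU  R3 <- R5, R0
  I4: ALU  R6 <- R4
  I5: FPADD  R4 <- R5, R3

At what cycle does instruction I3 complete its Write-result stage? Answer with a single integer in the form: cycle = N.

cycle = 9

  I1 | 1 | 2 | 5 | 6
  I2 | 2 | 3 | 4 | 5
  I3 | 6 | 7 | 8 | 9   struct: ALU busy until I2 writes@5
  I4 | 10 | 11 | 12 | 13   struct: ALU busy until I3 writes@9
  I5 | 11 | 12 | 15 | 16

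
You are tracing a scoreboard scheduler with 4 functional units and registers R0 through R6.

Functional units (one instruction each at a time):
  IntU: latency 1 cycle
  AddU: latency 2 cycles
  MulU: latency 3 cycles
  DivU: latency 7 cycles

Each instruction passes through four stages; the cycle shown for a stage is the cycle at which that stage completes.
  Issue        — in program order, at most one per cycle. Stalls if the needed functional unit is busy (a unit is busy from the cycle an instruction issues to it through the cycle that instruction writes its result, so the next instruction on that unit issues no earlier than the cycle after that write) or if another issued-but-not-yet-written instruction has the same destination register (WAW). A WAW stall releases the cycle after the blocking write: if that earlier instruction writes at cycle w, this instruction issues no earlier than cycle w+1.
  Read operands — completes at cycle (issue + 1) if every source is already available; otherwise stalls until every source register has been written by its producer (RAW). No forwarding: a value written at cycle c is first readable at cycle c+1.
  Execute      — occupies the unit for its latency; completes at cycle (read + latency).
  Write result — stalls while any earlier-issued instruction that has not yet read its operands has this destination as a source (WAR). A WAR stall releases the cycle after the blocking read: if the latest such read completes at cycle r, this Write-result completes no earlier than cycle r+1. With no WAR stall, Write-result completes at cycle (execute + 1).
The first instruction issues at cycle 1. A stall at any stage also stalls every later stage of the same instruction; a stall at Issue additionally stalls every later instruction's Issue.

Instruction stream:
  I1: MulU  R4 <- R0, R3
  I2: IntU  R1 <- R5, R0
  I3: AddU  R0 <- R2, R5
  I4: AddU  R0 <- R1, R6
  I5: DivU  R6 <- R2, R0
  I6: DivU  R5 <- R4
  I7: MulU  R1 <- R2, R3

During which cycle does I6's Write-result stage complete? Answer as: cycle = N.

[1] I1 issues→MulU
[2] I1 reads, I2 issues→IntU
[3] I2 reads, I3 issues→AddU
[4] I2 exec-done, I3 reads
[5] I1 exec-done, I2 writes R1
[6] I1 writes R4, I3 exec-done
[7] I3 writes R0
[8] I4 issues→AddU
[9] I4 reads, I5 issues→DivU
[11] I4 exec-done
[12] I4 writes R0
[13] I5 reads
[20] I5 exec-done
[21] I5 writes R6
[22] I6 issues→DivU
[23] I6 reads, I7 issues→MulU
[24] I7 reads
[27] I7 exec-done
[28] I7 writes R1
[30] I6 exec-done
[31] I6 writes R5

cycle = 31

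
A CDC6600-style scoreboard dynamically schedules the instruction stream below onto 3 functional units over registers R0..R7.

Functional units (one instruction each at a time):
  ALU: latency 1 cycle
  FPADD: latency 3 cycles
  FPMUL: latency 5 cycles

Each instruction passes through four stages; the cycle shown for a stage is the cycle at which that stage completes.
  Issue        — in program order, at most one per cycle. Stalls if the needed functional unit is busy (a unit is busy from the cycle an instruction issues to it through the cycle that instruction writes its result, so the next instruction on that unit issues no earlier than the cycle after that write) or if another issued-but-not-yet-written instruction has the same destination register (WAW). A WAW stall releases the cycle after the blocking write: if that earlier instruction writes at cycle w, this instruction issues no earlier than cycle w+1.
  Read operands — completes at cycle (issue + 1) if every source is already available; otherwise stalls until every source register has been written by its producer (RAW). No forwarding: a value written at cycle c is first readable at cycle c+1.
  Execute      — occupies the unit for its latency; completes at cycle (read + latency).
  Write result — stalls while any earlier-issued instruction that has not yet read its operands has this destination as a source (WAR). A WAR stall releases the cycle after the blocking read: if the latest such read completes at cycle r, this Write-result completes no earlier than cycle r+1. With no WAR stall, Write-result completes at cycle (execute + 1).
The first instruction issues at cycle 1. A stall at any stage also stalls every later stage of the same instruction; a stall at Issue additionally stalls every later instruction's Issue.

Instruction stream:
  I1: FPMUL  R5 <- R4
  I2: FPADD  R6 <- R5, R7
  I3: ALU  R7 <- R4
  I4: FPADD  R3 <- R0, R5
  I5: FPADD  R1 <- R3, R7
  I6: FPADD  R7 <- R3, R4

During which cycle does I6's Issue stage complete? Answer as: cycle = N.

[1] I1 dispatched to FPMUL
[2] I1 operands ready | I2 dispatched to FPADD
[3] I3 dispatched to ALU
[4] I3 operands ready
[5] I3 complete
[7] I1 complete
[8] R5←I1
[9] I2 operands ready
[10] R7←I3
[12] I2 complete
[13] R6←I2
[14] I4 dispatched to FPADD
[15] I4 operands ready
[18] I4 complete
[19] R3←I4
[20] I5 dispatched to FPADD
[21] I5 operands ready
[24] I5 complete
[25] R1←I5
[26] I6 dispatched to FPADD
[27] I6 operands ready
[30] I6 complete
[31] R7←I6

cycle = 26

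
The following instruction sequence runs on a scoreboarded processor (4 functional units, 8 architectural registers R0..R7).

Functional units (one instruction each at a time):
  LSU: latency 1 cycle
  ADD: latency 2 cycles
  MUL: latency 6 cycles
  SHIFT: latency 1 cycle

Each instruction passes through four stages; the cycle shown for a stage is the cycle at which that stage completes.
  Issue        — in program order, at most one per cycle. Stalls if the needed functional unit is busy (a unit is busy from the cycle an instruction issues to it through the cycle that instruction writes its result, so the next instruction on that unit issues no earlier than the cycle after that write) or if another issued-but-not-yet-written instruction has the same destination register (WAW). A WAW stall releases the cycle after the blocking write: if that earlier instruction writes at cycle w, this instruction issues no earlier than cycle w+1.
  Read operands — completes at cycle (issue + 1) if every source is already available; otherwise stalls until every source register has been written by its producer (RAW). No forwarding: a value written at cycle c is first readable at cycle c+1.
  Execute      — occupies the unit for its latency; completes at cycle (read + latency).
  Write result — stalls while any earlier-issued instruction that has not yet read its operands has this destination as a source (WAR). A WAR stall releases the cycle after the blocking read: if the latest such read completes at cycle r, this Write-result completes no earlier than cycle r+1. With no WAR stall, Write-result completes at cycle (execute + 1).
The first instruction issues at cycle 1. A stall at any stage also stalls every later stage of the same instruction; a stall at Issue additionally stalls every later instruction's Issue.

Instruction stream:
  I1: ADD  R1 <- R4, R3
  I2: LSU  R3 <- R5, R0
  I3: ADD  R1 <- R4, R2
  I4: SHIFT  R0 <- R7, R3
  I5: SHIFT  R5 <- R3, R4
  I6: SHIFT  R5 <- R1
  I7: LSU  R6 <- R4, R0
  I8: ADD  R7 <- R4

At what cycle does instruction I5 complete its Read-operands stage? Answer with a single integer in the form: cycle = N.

c1: issue I1 (ADD)
c2: I1 read-ops; issue I2 (LSU)
c3: I2 read-ops
c4: I1 finished on ADD; I2 finished on LSU
c5: I1→R1; I2→R3
c6: issue I3 (ADD)
c7: I3 read-ops; issue I4 (SHIFT)
c8: I4 read-ops
c9: I3 finished on ADD; I4 finished on SHIFT
c10: I3→R1; I4→R0
c11: issue I5 (SHIFT)
c12: I5 read-ops
c13: I5 finished on SHIFT
c14: I5→R5
c15: issue I6 (SHIFT)
c16: I6 read-ops; issue I7 (LSU)
c17: I6 finished on SHIFT; I7 read-ops; issue I8 (ADD)
c18: I6→R5; I7 finished on LSU; I8 read-ops
c19: I7→R6
c20: I8 finished on ADD
c21: I8→R7

cycle = 12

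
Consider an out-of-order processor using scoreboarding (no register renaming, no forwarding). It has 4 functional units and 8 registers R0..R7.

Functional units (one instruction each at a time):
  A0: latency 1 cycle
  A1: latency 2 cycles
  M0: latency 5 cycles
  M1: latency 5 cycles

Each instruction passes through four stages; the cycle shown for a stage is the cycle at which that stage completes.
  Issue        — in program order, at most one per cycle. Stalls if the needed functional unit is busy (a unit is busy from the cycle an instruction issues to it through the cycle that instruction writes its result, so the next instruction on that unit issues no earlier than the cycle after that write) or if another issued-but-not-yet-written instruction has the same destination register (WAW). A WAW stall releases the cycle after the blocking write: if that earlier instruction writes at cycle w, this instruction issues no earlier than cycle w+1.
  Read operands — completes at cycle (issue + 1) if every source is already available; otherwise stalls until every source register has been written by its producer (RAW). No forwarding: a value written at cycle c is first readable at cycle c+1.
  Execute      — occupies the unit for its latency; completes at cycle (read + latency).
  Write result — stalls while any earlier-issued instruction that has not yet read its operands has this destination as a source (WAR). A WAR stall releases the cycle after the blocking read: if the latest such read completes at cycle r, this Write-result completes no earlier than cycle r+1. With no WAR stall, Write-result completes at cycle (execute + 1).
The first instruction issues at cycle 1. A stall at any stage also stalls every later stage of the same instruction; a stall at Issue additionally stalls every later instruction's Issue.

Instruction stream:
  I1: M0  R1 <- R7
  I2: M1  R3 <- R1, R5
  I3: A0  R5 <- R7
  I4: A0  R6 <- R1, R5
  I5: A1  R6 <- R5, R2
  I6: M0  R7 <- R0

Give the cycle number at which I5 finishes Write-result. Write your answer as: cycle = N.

cycle = 19

[I1] 1/2/7/8
[I2] 2/9/14/15  (RAW R1: wait I1 write@8)
[I3] 3/4/5/10  (WAR R5: wait I2 read@9)
[I4] 11/12/13/14  (struct: A0 busy until I3 writes@10)
[I5] 15/16/18/19  (WAW R6: wait I4 write@14)
[I6] 16/17/22/23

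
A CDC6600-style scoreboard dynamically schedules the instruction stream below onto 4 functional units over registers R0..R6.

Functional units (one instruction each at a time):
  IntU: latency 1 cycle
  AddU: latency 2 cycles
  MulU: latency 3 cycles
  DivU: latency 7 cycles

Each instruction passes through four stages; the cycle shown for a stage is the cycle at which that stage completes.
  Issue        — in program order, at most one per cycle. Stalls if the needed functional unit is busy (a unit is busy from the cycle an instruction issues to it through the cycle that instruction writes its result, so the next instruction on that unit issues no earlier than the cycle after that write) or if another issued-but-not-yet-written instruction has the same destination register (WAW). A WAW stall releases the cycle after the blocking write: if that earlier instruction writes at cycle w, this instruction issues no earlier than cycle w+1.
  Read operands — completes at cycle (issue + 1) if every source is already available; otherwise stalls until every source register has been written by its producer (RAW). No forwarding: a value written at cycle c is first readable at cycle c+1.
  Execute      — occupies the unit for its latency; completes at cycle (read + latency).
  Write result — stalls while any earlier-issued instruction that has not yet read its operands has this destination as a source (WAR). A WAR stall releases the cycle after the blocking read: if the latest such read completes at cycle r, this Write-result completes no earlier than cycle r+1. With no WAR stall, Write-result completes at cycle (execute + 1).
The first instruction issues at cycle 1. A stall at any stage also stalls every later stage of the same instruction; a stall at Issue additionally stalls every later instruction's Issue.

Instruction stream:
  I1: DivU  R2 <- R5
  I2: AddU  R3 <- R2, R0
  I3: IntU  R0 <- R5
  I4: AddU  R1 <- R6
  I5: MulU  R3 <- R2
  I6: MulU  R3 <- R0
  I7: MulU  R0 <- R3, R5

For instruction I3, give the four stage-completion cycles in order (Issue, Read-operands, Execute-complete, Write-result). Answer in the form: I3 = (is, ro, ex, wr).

cycle 1: I1→DivU
cycle 2: I1 RO | I2→AddU
cycle 3: I3→IntU
cycle 4: I3 RO
cycle 5: I3 EX
cycle 9: I1 EX
cycle 10: I1 WR R2
cycle 11: I2 RO
cycle 12: I3 WR R0
cycle 13: I2 EX
cycle 14: I2 WR R3
cycle 15: I4→AddU
cycle 16: I4 RO | I5→MulU
cycle 17: I5 RO
cycle 18: I4 EX
cycle 19: I4 WR R1
cycle 20: I5 EX
cycle 21: I5 WR R3
cycle 22: I6→MulU
cycle 23: I6 RO
cycle 26: I6 EX
cycle 27: I6 WR R3
cycle 28: I7→MulU
cycle 29: I7 RO
cycle 32: I7 EX
cycle 33: I7 WR R0

I3 = (3, 4, 5, 12)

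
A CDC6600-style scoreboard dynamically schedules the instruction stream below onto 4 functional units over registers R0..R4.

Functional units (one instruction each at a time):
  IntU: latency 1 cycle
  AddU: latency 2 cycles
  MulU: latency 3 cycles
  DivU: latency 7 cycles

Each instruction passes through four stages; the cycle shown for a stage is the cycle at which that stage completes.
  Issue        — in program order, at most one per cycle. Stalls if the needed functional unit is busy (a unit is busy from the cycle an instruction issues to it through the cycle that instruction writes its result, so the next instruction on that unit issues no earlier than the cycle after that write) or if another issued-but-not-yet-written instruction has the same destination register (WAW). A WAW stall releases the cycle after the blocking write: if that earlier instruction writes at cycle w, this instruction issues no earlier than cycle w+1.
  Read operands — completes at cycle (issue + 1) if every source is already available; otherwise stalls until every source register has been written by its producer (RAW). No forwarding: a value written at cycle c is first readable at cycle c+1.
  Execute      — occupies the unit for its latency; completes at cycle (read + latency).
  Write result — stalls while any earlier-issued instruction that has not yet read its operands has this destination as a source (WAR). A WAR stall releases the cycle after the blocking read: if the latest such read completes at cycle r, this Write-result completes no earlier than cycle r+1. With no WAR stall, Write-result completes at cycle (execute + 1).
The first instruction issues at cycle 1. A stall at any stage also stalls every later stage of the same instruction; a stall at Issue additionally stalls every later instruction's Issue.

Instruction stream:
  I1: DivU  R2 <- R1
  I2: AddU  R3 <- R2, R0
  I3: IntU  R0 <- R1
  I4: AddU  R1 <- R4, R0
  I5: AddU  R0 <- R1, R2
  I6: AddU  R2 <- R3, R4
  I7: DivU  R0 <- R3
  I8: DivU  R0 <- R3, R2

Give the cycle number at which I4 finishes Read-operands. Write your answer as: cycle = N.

  I1 | 1 | 2 | 9 | 10
  I2 | 2 | 11 | 13 | 14   RAW R2: wait I1 write@10
  I3 | 3 | 4 | 5 | 12   WAR R0: wait I2 read@11
  I4 | 15 | 16 | 18 | 19   struct: AddU busy until I2 writes@14
  I5 | 20 | 21 | 23 | 24   struct: AddU busy until I4 writes@19
  I6 | 25 | 26 | 28 | 29   struct: AddU busy until I5 writes@24
  I7 | 26 | 27 | 34 | 35
  I8 | 36 | 37 | 44 | 45   struct: DivU busy until I7 writes@35

cycle = 16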